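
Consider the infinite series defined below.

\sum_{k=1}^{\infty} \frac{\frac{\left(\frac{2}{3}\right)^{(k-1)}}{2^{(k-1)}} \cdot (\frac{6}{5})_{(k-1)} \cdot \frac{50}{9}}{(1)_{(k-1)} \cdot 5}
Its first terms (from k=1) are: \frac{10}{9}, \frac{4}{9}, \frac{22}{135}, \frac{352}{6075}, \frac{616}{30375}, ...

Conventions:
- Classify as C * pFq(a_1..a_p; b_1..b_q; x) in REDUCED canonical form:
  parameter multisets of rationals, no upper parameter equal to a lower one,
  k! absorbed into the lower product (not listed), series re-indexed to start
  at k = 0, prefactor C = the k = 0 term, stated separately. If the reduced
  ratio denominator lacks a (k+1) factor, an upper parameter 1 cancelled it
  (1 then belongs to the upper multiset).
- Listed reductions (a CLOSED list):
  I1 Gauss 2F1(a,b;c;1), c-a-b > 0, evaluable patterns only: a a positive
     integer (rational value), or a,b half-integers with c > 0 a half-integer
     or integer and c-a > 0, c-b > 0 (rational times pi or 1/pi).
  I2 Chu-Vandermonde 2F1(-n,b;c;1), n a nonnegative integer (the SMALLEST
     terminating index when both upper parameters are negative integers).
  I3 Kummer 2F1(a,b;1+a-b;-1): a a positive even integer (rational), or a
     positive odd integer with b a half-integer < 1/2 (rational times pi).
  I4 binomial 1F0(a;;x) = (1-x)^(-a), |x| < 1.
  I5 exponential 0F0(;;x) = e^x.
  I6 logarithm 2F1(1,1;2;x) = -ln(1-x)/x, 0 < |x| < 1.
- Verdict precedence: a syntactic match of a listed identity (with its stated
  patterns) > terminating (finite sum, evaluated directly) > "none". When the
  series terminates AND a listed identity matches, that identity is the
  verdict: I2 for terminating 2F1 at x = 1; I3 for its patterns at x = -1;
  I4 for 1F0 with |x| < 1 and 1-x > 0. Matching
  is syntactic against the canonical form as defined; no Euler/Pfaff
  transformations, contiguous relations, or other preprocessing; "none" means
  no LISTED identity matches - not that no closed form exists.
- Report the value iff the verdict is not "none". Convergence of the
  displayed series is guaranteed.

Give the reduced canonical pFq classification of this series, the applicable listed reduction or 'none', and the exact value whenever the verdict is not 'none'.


Reduced: x = \frac{1}{3}, 1F0, upper = {\frac{6}{5}}, lower = {-}, C = \frac{10}{9}. Verdict: the binomial series (I4) matches (the 1F0 binomial series: exponent -6/5, x = \frac{1}{3}). Value: \frac{10}{9} \cdot \left(\frac{2}{3}\right)^{-\frac{6}{5}}.

First insight: from the first term \frac{10}{9}: the two k-th powers (C = 10/9, x = 1/3) combine into one argument.
Consecutive-term ratio: r(k) = \frac{1}{3} * (k+\frac{6}{5}) / [(k+1)] - rational in k, leading ratio \frac{1}{3}; with t_0 = \frac{10}{9}, classification follows.


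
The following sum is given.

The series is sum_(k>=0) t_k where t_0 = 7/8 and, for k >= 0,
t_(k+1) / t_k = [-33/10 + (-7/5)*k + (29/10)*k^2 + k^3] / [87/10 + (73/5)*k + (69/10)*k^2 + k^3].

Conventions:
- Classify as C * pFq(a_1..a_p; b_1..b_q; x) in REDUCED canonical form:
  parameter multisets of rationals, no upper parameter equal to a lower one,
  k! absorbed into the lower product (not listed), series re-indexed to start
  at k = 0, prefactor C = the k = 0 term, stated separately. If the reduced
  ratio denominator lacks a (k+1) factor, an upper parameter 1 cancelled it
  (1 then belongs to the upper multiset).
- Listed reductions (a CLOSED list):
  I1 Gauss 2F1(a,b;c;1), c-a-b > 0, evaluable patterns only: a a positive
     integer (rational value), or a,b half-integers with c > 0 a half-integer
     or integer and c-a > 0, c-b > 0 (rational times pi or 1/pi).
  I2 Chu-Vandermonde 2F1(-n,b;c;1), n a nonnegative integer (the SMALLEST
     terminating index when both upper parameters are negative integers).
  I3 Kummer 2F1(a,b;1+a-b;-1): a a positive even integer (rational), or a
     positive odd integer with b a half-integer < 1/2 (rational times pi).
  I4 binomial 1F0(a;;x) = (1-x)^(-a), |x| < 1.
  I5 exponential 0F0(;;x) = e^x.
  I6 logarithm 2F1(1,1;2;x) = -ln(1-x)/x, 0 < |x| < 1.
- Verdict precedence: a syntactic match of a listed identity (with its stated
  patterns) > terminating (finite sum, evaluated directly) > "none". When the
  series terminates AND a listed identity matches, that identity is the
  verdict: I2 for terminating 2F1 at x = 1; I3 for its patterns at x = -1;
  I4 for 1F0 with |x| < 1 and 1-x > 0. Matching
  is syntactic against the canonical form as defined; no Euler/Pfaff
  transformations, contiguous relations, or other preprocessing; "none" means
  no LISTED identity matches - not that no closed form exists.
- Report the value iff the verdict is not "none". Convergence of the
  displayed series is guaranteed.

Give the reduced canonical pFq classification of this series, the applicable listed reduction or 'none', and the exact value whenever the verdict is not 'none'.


The series (x = 1) is 2F1: upper {-11/10, 1}, lower {29/10}, prefactor 7/8. Verdict: the Gauss summation I1 matches (x = 1: the Gamma ratio telescopes since c-a-b = 3 > 0 and a = 1 in Z>0). Value: 133/240.

The tell: from the first term 7/8: the expanded ratio factors over Q; C = 7/8, x = 1, roots give parameters.
Ratio: r(k) = 1 * (k-11/10) (k+1) / [(k+29/10) (k+1)] ; factor over Q: parameters, x = 1, and C = 7/8.


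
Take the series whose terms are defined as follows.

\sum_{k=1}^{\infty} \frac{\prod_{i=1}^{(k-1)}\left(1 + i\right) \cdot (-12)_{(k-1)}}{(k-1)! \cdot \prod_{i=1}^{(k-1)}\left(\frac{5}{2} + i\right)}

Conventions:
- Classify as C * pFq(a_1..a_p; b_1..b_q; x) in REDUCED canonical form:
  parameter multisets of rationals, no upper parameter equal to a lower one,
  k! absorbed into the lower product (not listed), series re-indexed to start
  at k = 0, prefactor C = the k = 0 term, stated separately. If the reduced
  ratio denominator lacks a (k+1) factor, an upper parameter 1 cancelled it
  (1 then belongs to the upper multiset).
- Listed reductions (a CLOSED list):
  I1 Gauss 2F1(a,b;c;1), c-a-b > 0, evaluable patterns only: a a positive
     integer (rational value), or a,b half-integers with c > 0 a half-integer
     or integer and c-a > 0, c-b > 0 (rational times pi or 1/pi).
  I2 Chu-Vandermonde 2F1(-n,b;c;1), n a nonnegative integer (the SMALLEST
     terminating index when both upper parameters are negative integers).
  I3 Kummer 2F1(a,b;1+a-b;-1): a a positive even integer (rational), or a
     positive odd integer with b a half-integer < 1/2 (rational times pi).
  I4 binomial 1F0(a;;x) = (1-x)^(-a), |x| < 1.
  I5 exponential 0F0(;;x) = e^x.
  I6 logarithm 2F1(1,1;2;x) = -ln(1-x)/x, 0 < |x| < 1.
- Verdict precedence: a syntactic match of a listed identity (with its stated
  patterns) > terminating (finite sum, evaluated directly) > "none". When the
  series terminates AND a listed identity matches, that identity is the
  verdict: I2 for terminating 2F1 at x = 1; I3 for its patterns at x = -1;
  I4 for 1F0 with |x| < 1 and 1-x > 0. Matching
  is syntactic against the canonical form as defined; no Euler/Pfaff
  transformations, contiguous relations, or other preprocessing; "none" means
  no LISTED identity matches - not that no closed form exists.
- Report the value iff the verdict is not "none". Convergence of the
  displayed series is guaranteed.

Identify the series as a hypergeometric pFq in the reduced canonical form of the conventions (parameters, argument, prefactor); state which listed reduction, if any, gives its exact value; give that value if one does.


Reduced: x = 1, 2F1, upper = {-12, 2}, lower = {\frac{7}{2}}, C = 1. Verdict: Chu-Vandermonde (I2) matches (terminating 2F1 at x = 1 with n = 12, b = 2, c = \frac{7}{2}). Exact value: \frac{5}{261}.

Structural cue: x = 1 and the lower running product (C = 1) is a rising factorial.
Consecutive-term ratio: r(k) = 1 * (k-12) (k+2) / [(k+\frac{7}{2}) (k+1)] ; factor over Q: parameters, x = 1, and C = 1.


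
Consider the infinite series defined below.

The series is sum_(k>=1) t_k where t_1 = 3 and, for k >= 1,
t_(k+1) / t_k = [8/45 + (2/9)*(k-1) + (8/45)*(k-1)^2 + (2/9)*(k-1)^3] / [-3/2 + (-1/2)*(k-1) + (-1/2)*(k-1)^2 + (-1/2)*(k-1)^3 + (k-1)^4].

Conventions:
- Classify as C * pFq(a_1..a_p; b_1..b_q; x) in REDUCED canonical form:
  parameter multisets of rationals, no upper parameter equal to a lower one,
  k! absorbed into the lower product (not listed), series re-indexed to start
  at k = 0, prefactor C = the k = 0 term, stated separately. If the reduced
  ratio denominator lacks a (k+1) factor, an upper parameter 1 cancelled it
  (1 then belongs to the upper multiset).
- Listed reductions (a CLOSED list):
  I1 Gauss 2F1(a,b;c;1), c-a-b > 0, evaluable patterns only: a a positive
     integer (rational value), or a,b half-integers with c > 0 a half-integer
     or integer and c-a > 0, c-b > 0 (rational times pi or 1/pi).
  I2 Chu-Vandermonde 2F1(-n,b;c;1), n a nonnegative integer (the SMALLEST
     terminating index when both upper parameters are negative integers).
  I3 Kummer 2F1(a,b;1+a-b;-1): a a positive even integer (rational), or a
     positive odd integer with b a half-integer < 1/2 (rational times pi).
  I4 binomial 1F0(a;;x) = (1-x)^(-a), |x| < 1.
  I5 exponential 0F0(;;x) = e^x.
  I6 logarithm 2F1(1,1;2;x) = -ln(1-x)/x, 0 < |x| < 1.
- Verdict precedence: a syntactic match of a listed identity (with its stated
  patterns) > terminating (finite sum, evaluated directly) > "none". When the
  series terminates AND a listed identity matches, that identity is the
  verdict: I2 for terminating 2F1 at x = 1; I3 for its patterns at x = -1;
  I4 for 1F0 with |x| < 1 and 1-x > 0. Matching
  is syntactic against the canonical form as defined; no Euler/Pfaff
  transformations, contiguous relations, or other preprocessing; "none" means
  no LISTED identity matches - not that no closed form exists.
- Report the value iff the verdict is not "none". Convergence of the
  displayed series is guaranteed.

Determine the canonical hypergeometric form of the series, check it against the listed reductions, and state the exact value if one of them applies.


With C = 3: the canonical form is 1F1(4/5; -3/2; 2/9). Verdict: none - this 1F1 at x = 2/9 matches no listed pattern, and upper {4/5} holds no stopper.

Key observation: from the first term 3: the ratio is unreduced: k^2 + 1 divides both sides (C = 3).
Adjacent-term ratio: r(k) = (2/9) * (k+4/5) / [(k-3/2) (k+1)] - poly over poly, x = (2/9) from leading terms; C = 3 at k = 0.


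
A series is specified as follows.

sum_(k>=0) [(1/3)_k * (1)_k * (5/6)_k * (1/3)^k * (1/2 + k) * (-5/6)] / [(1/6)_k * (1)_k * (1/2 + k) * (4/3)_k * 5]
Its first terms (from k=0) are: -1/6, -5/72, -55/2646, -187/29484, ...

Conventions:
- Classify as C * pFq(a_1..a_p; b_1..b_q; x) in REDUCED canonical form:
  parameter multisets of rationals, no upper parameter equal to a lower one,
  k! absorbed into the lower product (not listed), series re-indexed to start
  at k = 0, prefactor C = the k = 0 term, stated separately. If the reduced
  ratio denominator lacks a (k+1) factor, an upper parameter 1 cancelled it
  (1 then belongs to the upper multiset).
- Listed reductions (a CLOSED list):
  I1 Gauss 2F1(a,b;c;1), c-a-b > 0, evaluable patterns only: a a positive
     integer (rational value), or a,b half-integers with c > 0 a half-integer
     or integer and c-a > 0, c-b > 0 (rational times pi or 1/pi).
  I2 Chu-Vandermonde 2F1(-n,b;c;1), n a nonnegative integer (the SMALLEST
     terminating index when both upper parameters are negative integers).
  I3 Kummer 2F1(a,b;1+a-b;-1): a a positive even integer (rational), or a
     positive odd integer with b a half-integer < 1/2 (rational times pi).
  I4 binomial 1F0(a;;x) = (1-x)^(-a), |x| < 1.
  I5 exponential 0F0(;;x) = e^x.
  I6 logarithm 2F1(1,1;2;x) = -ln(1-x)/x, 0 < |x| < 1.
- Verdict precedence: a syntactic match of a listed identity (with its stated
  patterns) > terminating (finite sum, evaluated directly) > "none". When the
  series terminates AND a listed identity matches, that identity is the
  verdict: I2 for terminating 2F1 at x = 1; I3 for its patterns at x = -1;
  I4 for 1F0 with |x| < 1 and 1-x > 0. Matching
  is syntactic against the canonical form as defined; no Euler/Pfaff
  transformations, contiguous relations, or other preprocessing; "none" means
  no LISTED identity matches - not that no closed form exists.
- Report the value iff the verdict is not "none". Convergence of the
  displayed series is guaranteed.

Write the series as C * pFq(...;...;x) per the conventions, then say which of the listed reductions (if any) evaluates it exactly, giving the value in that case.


x = 1/3 here; the reduced form reads 3F2, upper {1/3, 5/6, 1}, lower {1/6, 4/3}, C = -1/6. Verdict: no listed reduction: x = 1/3 and upper {1/3, 5/6, 1} fail every I1-I6 pattern.

The tell: from the first term -1/6: (1)_k (C = -1/6) is k! itself.
Adjacent-term ratio: r(k) = (1/3) * (k+1/3) (k+5/6) (k+1) / [(k+1/6) (k+4/3) (k+1)] - rational; roots negated = parameters, x = (1/3), C = -1/6.


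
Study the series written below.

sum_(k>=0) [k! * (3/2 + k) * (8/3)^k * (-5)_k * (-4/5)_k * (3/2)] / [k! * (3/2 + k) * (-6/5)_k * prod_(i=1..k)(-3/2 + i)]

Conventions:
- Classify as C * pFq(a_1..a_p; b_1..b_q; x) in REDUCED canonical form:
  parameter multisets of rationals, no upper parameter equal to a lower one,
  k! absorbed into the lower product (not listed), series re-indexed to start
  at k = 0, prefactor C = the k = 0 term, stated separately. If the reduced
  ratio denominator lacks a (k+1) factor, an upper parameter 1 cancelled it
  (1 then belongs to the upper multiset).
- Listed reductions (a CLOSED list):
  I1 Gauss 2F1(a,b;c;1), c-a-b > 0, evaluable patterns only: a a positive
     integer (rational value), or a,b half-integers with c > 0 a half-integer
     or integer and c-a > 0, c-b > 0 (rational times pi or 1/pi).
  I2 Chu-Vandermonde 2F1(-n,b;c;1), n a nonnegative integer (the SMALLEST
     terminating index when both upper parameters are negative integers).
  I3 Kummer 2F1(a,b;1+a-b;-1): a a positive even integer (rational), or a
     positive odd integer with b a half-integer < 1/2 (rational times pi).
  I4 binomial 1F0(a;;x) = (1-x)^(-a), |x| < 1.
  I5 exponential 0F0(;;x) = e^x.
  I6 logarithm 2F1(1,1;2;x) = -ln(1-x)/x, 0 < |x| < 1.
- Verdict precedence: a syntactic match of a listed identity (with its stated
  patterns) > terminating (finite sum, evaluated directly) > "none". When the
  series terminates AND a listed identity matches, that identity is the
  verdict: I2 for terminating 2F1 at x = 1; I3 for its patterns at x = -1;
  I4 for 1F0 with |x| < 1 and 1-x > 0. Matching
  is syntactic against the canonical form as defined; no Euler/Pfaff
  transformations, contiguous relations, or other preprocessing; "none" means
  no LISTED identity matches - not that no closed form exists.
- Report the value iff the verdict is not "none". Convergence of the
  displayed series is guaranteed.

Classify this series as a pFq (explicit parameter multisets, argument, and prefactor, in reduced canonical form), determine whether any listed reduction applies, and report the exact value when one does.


Key step: x = (8/3) and k + 3/2 divides numerator and denominator alike; C = 3/2, x = 8/3 after cancelling.
Consecutive-term ratio: r(k) = (8/3) * (k-5) (k-4/5) (k+1) / [(k-6/5) (k-1/2) (k+1)] - rational in k, leading ratio (8/3); with t_0 = 3/2, classification follows.

Classification (C = 3/2): 3F2 with upper {-5, -4/5, 1}, lower {-6/5, -1/2}, argument x = 8/3. Verdict: terminating - upper parameter -5 makes this a finite sum (last index 5), evaluated exactly. Its exact value is -172909445/71442.


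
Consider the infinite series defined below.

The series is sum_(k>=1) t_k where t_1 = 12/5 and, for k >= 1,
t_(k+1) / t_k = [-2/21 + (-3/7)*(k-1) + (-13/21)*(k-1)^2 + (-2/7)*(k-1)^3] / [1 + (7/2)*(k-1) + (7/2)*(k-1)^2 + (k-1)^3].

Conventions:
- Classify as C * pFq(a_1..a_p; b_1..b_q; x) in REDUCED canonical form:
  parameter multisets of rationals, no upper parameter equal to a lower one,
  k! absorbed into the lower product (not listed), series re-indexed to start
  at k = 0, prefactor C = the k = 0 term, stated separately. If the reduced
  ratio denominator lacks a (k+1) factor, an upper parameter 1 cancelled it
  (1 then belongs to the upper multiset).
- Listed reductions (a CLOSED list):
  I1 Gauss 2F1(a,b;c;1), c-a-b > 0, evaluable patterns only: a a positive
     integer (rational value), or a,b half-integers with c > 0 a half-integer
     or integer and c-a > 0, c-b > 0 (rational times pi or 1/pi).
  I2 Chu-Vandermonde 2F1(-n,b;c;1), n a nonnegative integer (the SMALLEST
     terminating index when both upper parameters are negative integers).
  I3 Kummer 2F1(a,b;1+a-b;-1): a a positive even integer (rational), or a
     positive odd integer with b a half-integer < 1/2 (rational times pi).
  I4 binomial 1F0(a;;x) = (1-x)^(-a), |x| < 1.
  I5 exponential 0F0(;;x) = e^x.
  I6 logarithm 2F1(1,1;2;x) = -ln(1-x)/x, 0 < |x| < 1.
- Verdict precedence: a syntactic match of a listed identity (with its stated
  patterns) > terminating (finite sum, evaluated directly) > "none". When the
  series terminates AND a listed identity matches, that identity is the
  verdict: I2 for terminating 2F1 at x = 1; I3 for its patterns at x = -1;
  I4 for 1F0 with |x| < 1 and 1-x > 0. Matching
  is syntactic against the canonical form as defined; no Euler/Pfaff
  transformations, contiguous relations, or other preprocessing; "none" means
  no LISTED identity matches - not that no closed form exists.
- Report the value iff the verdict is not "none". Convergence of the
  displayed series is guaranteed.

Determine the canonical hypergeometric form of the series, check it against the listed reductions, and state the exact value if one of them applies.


x = -2/7 here; the reduced form reads 2F1, upper {2/3, 1}, lower {2}, C = 12/5. Verdict: no listed reduction: x = -2/7 and upper {2/3, 1} fail every I1-I6 pattern.

Key step: with t_0 = 12/5, factor the ratio over Q (prefactor 12/5): negated roots = parameters.
Step ratio: r(k) = (-2/7) * (k+2/3) (k+1) / [(k+2) (k+1)] - rational in k, leading ratio (-2/7); with t_0 = 12/5, classification follows.


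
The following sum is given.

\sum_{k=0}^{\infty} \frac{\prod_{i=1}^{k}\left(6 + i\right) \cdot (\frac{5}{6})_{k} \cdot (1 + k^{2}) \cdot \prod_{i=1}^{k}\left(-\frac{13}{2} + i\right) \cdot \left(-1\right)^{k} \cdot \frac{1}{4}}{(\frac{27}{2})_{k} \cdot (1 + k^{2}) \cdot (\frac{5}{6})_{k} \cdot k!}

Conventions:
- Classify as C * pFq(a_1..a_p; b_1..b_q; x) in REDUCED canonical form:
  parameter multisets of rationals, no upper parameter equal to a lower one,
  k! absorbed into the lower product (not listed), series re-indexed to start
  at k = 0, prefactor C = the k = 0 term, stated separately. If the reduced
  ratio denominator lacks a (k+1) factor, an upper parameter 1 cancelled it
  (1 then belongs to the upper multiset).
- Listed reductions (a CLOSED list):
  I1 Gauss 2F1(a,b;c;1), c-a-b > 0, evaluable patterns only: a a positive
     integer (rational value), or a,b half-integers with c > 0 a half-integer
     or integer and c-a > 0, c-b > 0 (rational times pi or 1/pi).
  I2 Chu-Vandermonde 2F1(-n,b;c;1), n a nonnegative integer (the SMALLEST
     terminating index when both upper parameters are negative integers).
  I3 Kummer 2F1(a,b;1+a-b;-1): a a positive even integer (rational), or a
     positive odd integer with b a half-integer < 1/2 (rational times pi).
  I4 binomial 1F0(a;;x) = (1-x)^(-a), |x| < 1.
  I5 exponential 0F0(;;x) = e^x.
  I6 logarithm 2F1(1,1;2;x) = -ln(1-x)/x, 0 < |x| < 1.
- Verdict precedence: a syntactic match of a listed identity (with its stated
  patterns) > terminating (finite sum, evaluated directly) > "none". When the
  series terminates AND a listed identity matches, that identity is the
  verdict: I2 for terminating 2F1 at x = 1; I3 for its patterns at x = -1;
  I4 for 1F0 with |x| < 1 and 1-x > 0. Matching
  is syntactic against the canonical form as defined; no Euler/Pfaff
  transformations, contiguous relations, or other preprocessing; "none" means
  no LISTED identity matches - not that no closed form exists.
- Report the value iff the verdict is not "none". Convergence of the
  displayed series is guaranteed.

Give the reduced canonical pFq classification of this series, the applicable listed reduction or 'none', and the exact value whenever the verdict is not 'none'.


Reduced: x = -1, 2F1, upper = {-\frac{11}{2}, 7}, lower = {\frac{27}{2}}, C = \frac{1}{4}. Verdict: Kummer's theorem (I3) applies (x = -1; c = \frac{27}{2} equals 1+a-b for upper {-\frac{11}{2}, 7}: listed pattern). Sum: \frac{929553625}{1073741824} \cdot \pi.

Key observation: t_0 = \frac{1}{4} here, and the running product (C = 1/4, x = -1) telescopes to a rising factorial.
Term ratio: r(k) = -1 * (k-\frac{11}{2}) (k+7) / [(k+\frac{27}{2}) (k+1)] - rational in k, leading ratio -1; with t_0 = \frac{1}{4}, classification follows.


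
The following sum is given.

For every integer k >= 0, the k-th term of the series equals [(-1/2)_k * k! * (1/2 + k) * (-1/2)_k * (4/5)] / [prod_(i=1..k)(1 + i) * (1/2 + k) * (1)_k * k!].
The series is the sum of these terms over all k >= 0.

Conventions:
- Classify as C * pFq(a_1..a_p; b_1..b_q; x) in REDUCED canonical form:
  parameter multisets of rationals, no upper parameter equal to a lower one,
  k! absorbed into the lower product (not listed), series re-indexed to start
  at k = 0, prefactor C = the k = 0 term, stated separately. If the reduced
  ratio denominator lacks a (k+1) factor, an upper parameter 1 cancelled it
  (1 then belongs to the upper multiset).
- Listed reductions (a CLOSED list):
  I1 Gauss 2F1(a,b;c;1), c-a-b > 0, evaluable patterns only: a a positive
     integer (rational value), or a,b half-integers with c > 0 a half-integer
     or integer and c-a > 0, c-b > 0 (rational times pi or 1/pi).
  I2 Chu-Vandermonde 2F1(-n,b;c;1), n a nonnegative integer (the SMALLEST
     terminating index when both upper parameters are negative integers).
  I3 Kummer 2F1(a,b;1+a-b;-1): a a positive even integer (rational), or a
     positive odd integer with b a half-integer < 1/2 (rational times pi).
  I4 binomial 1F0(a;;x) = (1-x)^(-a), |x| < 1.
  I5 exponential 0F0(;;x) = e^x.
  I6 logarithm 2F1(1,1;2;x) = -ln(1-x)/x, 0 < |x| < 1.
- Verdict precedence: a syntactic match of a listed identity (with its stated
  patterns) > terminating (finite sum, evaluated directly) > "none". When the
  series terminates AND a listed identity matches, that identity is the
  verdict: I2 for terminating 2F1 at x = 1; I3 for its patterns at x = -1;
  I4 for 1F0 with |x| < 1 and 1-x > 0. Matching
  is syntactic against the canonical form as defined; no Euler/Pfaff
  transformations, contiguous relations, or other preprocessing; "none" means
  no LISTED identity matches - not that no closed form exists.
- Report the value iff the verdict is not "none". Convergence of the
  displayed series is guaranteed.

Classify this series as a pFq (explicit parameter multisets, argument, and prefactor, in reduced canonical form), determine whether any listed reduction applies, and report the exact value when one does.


Structural cue: with t_0 = 4/5, the lower running product (prefactor 4/5) is a rising factorial.
Consecutive-term ratio: r(k) = 1 * (k-1/2) (k-1/2) / [(k+2) (k+1)] - rational; roots negated = parameters, x = 1, C = 4/5.

Classification (C = 4/5): 2F1 with upper {-1/2, -1/2}, lower {2}, argument x = 1. Verdict at x = 1: the half-integer Gauss pattern (I1) matches (x = 1; upper {-1/2, -1/2} half-integers, c = 2 in the evaluable pattern). Exact value: (128/45) / pi.


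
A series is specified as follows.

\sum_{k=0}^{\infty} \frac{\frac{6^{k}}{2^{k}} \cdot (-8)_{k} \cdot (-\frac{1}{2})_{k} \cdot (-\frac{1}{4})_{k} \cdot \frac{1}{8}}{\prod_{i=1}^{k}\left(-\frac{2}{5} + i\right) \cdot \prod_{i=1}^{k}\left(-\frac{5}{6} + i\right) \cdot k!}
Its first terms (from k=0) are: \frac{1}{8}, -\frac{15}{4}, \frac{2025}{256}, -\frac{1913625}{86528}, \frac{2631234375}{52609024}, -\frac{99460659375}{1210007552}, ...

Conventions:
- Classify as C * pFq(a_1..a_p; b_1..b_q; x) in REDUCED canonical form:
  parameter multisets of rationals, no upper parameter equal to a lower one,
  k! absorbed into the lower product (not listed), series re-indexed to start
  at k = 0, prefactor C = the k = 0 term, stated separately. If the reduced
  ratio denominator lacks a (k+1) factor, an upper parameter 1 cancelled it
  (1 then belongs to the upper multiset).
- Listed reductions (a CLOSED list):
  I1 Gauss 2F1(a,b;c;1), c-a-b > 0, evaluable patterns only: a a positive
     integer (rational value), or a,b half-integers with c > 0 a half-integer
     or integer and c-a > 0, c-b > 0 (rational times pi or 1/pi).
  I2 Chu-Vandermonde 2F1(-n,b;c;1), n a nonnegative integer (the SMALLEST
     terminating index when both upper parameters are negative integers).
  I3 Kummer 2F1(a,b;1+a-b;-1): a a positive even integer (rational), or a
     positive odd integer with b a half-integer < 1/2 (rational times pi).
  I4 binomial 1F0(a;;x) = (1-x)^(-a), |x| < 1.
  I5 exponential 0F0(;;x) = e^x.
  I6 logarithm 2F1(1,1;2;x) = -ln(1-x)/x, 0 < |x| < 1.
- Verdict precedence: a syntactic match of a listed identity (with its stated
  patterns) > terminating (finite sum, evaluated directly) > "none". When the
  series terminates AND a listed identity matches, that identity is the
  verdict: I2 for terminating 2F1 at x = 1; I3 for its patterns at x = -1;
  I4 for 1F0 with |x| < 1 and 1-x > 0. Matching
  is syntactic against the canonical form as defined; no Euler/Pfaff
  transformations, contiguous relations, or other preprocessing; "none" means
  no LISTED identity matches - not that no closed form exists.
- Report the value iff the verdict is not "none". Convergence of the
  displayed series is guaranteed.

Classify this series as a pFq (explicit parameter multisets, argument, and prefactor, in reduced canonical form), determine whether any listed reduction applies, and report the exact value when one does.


Reduced: x = 3, 3F2, upper = {-8, -\frac{1}{2}, -\frac{1}{4}}, lower = {\frac{1}{6}, \frac{3}{5}}, C = \frac{1}{8}. Verdict: terminating - upper -8 stops the sum at k = 8; the 9 terms are added exactly. Hence: -\frac{1832027467518239}{1446415934947328}.

Structural cue: t_0 being \frac{1}{8}, the lower running product (C = 1/8) is a rising factorial.
Term ratio: r(k) = 3 * (k-8) (k-\frac{1}{2}) (k-\frac{1}{4}) / [(k+\frac{1}{6}) (k+\frac{3}{5}) (k+1)] - rational in k. x = 3; t_0 = \frac{1}{8}; negate the roots.


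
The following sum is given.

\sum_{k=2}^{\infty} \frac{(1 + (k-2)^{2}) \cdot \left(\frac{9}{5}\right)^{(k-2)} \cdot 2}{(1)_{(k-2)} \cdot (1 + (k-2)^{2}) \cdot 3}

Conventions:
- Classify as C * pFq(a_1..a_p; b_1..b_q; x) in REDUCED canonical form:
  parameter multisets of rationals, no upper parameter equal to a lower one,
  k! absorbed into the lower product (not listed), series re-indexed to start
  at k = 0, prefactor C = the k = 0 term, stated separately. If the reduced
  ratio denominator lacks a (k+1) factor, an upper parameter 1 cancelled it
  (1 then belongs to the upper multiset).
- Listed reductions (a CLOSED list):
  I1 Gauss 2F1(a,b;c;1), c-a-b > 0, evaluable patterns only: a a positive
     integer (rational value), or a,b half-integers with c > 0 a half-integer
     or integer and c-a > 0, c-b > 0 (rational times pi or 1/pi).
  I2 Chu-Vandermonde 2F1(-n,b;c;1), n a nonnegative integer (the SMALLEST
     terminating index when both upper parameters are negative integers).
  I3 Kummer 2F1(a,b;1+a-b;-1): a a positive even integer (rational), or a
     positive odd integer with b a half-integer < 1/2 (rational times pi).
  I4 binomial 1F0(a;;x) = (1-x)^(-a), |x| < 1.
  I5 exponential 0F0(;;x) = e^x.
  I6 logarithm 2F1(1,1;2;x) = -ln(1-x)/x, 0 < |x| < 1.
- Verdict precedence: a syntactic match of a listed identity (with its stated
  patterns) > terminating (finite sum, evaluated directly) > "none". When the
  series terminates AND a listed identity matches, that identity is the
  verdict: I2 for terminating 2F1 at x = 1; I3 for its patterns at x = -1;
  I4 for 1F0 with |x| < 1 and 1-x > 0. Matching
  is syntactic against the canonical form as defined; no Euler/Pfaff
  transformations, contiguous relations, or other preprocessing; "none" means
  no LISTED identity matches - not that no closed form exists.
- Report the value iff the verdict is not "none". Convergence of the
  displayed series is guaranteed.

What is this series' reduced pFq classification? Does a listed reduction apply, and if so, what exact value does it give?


Classification (C = \frac{2}{3}): 0F0 with upper {-}, lower {-}, argument x = \frac{9}{5}. Verdict: exponential (I5) fires (the 0F0 exponential series at x = \frac{9}{5}). Exact value: \frac{2}{3} \cdot e^{\frac{9}{5}}.

Key observation: t_0 = \frac{2}{3} here, and the constant factors (prefactor 2/3) combine into one prefactor.
Term ratio: r(k) = \frac{9}{5} * 1 / [(k+1)] - rational; roots negated = parameters, x = \frac{9}{5}, C = \frac{2}{3}.


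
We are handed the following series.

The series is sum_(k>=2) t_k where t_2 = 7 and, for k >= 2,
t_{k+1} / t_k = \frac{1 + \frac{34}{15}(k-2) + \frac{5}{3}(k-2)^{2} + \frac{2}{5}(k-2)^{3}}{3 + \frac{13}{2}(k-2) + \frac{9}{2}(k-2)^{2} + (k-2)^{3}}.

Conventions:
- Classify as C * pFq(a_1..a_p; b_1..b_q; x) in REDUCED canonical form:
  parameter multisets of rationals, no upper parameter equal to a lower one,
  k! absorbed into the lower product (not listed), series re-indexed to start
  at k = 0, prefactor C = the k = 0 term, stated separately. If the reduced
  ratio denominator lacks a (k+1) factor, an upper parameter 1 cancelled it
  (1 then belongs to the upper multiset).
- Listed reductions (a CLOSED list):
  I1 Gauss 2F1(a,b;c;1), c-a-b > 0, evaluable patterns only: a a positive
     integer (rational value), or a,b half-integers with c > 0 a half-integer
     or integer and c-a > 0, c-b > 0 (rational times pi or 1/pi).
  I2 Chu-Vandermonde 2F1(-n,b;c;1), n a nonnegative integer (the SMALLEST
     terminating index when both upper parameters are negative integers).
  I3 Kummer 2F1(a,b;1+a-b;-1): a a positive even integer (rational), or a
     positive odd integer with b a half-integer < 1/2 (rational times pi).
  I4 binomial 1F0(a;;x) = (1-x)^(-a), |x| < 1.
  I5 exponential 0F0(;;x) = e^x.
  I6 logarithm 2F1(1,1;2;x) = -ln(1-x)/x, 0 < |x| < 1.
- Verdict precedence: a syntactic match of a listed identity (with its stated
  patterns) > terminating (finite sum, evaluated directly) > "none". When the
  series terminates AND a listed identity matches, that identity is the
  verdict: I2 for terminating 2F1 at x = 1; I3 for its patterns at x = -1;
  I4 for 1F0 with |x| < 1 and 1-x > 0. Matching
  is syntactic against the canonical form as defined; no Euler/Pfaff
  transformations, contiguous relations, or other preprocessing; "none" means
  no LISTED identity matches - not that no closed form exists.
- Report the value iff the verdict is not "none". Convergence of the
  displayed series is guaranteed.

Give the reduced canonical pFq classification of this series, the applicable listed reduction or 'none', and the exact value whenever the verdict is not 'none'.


With C = 7: the canonical form is 2F1(1, \frac{5}{3}; 2; \frac{2}{5}). Verdict: no listed reduction: x = \frac{2}{5} and upper {1, \frac{5}{3}} fail every I1-I6 pattern.

Structural cue: t_0 = 7 here, and roots of the ratio polynomials (prefactor 7) are the negated parameters.
Consecutive-term ratio: r(k) = \frac{2}{5} * (k+1) (k+\frac{5}{3}) / [(k+2) (k+1)] - rational in k, leading ratio \frac{2}{5}; with t_0 = 7, classification follows.


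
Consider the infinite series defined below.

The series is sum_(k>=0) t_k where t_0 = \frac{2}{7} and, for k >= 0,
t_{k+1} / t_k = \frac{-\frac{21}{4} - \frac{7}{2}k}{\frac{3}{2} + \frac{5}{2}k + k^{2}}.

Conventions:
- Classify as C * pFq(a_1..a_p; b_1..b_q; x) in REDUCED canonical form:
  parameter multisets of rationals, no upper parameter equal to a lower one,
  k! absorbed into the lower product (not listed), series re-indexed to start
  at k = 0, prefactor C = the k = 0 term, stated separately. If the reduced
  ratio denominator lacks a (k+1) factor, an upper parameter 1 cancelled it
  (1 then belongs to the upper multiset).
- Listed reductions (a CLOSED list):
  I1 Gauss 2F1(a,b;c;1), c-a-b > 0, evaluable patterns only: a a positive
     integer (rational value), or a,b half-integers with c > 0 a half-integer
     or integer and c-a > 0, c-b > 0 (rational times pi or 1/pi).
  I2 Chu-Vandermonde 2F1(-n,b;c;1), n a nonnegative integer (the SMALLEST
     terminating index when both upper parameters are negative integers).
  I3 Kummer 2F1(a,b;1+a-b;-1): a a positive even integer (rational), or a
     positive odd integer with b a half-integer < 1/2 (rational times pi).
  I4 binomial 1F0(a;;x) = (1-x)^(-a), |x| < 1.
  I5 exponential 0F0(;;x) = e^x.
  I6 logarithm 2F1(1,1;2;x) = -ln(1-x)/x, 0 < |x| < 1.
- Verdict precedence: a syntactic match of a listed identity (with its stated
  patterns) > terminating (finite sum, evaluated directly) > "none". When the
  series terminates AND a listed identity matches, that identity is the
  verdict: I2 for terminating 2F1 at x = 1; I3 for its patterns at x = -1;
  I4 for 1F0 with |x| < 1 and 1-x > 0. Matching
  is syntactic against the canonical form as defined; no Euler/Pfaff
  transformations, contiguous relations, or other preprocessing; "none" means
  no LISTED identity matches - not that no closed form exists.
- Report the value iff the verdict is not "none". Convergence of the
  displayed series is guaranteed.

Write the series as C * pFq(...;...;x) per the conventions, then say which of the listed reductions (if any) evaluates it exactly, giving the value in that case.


x = -\frac{7}{2} here; the reduced form reads 0F0, upper {-}, lower {-}, C = \frac{2}{7}. Verdict: the exponential series (I5) fires (the 0F0 exponential series at x = -\frac{7}{2}). Sum: \frac{2}{7} \cdot e^{-\frac{7}{2}}.

First insight: t_0 being \frac{2}{7}, roots of the ratio polynomials (C = 2/7) are the negated parameters.
Term ratio: r(k) = -\frac{7}{2} * 1 / [(k+1)] - rational in k, leading ratio -\frac{7}{2}; with t_0 = \frac{2}{7}, classification follows.


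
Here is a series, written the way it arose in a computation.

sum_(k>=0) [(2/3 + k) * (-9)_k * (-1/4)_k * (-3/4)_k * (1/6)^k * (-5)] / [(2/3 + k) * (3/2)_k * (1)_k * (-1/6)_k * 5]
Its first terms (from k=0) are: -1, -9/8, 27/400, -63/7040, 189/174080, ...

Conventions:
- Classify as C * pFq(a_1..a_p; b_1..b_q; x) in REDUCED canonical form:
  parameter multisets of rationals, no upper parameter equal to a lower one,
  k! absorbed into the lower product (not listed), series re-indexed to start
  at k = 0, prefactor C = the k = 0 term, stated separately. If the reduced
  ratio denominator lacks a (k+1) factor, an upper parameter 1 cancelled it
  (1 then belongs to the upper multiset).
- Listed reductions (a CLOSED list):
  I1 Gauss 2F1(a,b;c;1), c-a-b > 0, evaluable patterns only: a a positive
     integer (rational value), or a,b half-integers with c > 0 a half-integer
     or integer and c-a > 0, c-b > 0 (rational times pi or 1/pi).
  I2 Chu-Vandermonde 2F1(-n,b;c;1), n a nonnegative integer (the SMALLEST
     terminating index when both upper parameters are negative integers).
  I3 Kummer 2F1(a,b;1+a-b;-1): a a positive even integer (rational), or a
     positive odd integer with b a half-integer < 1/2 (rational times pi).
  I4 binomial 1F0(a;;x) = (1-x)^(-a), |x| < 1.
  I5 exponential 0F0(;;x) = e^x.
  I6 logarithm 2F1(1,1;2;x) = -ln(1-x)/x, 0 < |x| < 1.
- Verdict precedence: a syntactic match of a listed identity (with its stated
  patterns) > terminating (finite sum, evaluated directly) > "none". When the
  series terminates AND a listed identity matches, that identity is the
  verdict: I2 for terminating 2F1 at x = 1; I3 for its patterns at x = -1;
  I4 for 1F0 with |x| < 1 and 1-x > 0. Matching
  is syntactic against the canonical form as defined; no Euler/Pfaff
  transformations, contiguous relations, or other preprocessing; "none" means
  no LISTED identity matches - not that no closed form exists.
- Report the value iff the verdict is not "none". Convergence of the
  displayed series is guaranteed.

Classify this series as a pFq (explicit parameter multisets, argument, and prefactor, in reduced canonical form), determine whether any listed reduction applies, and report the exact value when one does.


First insight: from the first term -1: the constant factors (prefactor -1) combine into one prefactor.
Term ratio: r(k) = (1/6) * (k-9) (k-3/4) (k-1/4) / [(k-1/6) (k+3/2) (k+1)] ; factor over Q: parameters, x = (1/6), and C = -1.

At argument 1/6: a 3F2 with upper {-9, -3/4, -1/4}, lower {-1/6, 3/2}, scaled by C = -1. Verdict: terminating - upper -9 stops the sum at k = 9; the 10 terms are added exactly. Sum: -66630943455186359/32259604452737024.


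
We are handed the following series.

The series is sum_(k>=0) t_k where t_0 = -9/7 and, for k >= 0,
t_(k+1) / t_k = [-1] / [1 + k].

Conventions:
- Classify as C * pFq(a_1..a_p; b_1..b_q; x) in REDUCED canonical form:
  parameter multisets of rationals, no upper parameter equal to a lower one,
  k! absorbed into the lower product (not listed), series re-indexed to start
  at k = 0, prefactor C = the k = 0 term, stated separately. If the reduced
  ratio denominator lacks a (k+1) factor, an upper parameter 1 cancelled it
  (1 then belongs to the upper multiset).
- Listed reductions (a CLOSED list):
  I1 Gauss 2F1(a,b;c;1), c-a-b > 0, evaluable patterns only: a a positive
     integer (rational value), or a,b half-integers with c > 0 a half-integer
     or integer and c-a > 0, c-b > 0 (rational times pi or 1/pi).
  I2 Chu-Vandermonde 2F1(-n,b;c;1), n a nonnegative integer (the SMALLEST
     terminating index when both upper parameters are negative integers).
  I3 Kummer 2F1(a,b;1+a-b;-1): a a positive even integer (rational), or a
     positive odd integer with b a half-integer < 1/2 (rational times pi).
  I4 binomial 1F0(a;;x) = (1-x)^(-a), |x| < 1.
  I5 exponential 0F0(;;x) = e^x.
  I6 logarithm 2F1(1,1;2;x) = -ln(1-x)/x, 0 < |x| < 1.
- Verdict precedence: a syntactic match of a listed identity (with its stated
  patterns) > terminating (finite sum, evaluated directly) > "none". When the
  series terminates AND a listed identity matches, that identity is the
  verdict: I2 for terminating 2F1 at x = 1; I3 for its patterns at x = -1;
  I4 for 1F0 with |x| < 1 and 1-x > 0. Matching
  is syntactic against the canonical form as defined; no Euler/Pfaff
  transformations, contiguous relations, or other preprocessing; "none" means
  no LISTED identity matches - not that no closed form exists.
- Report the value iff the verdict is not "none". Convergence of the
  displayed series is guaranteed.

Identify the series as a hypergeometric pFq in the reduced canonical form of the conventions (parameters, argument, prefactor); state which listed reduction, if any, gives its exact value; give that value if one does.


First insight: with t_0 = -9/7, roots of the ratio polynomials (C = -9/7, x = -1) are the negated parameters.
Term ratio: r(k) = (-1) * 1 / [(k+1)] - rational; roots negated = parameters, x = (-1), C = -9/7.

Reduced: x = -1, 0F0, upper = {-}, lower = {-}, C = -9/7. Verdict: this is the exponential series (I5) (the 0F0 exponential series at x = -1). Its exact value is (-9/7) * e^(-1).


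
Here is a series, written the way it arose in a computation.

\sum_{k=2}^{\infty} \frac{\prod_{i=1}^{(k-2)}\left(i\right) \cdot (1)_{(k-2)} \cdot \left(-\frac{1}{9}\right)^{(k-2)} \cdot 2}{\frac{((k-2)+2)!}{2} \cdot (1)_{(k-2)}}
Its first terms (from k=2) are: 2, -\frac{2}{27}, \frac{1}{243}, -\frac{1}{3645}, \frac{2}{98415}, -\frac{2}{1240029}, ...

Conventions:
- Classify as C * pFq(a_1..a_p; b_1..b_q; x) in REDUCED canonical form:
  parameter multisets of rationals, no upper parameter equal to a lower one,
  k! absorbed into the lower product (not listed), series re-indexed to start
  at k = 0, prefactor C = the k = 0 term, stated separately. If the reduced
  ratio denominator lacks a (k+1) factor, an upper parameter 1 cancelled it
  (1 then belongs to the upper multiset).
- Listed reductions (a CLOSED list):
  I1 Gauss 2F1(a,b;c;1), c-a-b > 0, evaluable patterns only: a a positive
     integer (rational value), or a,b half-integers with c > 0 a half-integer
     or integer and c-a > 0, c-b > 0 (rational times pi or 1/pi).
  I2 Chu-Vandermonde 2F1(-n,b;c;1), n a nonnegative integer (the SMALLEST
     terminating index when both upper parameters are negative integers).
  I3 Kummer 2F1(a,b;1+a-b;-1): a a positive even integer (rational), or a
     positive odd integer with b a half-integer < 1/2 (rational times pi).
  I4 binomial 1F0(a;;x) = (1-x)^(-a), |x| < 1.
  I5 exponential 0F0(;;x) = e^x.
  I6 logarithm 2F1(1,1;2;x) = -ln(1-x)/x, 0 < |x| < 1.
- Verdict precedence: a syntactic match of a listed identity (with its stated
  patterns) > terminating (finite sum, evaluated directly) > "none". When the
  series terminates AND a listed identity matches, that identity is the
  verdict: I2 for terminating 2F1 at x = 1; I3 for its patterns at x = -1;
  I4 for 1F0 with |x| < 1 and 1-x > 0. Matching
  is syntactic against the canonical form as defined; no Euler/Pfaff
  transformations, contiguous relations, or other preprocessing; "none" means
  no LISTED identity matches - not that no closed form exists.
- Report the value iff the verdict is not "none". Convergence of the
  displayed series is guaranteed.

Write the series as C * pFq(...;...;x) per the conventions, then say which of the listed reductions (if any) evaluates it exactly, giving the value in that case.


Key observation: t_0 = 2 here, and the running product (C = 2) telescopes to a rising factorial.
Ratio: r(k) = -\frac{1}{9} * (k+1) (k+1) / [(k+3) (k+1)] - rational in k. x = -\frac{1}{9}; t_0 = 2; negate the roots.

At argument -\frac{1}{9}: a 2F1 with upper {1, 1}, lower {3}, scaled by C = 2. Verdict: none. No listed pattern accepts 2F1(1, 1; 3; -\frac{1}{9}).
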